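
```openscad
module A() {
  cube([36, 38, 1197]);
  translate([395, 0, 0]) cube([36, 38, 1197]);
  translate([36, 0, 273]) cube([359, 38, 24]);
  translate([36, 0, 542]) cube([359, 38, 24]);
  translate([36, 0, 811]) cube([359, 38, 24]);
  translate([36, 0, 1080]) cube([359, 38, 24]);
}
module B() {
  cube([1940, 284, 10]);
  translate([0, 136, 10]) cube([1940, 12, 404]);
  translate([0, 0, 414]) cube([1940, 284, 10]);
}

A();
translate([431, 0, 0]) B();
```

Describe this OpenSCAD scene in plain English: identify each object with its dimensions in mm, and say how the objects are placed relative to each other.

A is a straight ladder. Two 36×38 mm vertical rails, 1197 mm tall, stand 431 mm apart (outside-to-outside) with their front faces coplanar on the −y side. 4 rungs, each 38 mm deep and 24 mm tall, span between the inner faces of the rails, front faces flush with the rails. The lowest rung's underside is at z = 273 mm and rungs are spaced 269 mm apart (underside to underside).

B is an I-beam lying along x, 1940 mm long. Overall section height 424 mm. Two flanges 284 mm wide (y) and 10 mm thick, one on the floor and one at the top; a web 12 mm thick runs between them, centred on the flange width.

The I-beam is against the ladder's +x side, with their −y faces flush.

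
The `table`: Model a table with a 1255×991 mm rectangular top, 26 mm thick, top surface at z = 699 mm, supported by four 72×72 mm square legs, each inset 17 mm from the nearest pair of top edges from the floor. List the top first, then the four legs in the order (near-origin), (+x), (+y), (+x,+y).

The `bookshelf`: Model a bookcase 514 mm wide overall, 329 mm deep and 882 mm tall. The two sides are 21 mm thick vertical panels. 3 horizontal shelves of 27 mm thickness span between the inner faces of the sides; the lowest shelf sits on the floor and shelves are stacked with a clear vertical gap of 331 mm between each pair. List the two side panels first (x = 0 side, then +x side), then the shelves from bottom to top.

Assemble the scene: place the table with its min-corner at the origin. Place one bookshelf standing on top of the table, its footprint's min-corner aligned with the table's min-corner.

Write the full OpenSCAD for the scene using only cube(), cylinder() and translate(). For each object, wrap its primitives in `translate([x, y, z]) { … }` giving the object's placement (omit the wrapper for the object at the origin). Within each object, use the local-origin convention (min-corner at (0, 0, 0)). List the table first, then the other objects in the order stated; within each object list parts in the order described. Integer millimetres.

translate([0, 0, 673]) cube([1255, 991, 26]);
translate([17, 17, 0]) cube([72, 72, 673]);
translate([1166, 17, 0]) cube([72, 72, 673]);
translate([17, 902, 0]) cube([72, 72, 673]);
translate([1166, 902, 0]) cube([72, 72, 673]);
translate([0, 0, 699]) {
  cube([21, 329, 882]);
  translate([493, 0, 0]) cube([21, 329, 882]);
  translate([21, 0, 0]) cube([472, 329, 27]);
  translate([21, 0, 358]) cube([472, 329, 27]);
  translate([21, 0, 716]) cube([472, 329, 27]);
}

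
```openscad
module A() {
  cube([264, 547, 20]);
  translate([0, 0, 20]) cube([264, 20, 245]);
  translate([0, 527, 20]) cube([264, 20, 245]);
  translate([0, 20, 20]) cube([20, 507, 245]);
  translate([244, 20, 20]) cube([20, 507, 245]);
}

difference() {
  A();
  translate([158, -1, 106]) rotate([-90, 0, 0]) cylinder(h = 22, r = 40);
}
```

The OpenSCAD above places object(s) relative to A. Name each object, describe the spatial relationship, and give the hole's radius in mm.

A is an open box. The open box has a circular hole through its front wall. The hole's radius is 40 mm.

The subtracted cylinder has r = 40 mm.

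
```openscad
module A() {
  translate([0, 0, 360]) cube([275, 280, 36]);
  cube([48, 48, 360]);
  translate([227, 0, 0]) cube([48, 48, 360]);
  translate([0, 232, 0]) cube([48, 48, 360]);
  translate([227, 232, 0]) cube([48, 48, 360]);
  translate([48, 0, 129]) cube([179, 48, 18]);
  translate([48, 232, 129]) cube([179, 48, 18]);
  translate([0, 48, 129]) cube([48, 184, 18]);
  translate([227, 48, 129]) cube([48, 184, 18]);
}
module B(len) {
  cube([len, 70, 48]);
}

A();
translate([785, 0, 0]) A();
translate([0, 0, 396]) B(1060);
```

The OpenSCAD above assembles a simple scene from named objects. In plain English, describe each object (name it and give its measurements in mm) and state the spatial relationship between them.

A is a four-legged stool. The seat is 275×280 mm, 36 mm thick, top at z = 396 mm. It stands on four square legs, each 48×48 mm in cross-section, from z = 0 to the seat underside, each flush with a corner of the seat. Four stretchers, 48 mm wide and 18 mm tall, connect adjacent legs with their undersides at z = 129 mm, each running between the inner faces of the legs it joins and aligned with the legs' outer faces on the other axis.

B is a rectangular beam 1060 mm long (x), 70 mm deep (y), 48 mm thick (z).

The beam spans the tops of two stools placed 510 mm apart, resting at z = 396 mm.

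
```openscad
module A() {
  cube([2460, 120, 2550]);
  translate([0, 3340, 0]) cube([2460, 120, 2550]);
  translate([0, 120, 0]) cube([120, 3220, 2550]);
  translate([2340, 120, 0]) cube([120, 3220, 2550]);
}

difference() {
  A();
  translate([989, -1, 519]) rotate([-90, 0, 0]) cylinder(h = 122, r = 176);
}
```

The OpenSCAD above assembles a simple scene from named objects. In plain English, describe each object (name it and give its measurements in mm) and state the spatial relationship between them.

A is the wall frame of a small rectangular building: four walls, each 2550 mm tall and 120 mm thick, enclosing a footprint 2460 mm (x) by 3460 mm (y) outside-to-outside, with no floor or roof. The front and back walls (the −y and +y sides) span the full width; the two side walls fit between them.

The house frame has a circular hole of radius 176 mm through its front wall, centred at (x = 989, z = 519).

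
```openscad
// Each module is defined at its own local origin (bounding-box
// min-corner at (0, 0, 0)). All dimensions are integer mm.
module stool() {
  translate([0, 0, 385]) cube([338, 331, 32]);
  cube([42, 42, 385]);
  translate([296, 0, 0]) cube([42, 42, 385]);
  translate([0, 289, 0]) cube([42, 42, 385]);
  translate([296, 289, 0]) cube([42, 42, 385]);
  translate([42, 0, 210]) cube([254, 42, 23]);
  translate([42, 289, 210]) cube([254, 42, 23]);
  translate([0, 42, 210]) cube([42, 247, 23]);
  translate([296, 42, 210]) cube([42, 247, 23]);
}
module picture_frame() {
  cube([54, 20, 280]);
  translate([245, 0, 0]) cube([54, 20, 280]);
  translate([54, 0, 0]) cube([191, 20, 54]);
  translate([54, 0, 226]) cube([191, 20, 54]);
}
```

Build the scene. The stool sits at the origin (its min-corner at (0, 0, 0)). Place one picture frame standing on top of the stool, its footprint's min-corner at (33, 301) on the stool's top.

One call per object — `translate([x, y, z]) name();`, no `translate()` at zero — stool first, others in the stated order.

stool();
translate([33, 301, 417]) picture_frame();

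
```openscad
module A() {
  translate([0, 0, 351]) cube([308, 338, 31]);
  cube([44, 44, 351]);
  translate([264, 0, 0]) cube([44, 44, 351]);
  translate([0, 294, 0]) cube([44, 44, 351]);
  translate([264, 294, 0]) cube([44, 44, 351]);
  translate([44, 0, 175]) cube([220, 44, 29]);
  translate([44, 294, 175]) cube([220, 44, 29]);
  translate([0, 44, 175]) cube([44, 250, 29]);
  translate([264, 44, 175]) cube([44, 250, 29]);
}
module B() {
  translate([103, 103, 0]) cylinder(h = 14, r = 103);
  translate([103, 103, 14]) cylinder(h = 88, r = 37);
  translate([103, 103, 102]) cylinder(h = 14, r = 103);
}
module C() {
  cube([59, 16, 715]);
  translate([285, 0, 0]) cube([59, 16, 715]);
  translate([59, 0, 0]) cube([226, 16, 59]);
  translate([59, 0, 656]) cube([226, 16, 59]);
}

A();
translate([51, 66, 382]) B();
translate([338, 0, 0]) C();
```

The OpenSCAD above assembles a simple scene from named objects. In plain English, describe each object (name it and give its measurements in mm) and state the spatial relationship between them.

A is a simple wooden stool: a rectangular seat 308 mm (x) by 338 mm (y), 31 mm thick, top face at z = 382 mm, on four square legs, each 44×44 mm in cross-section. The legs rest on z = 0, each flush with a corner of the seat. Four stretchers, 44 mm wide and 29 mm tall, connect adjacent legs with their undersides at z = 175 mm, each running between the inner faces of the legs it joins and aligned with the legs' outer faces on the other axis.

B is a spool: two coaxial disc flanges of radius 103 mm and thickness 14 mm, joined by a core cylinder of radius 37 mm and height 88 mm. The lower flange rests on z = 0 and the three cylinders share a vertical axis.

C is a picture frame with a 226×597 mm rectangular opening (x by z) and a uniform 59 mm border on every side. Frame depth is 16 mm along y. It is built from two vertical stiles running the full outside height and two horizontal rails spanning the gap between the stiles.

The spool is on top of the stool, centred. The picture frame is on the floor beside the stool on its +x side.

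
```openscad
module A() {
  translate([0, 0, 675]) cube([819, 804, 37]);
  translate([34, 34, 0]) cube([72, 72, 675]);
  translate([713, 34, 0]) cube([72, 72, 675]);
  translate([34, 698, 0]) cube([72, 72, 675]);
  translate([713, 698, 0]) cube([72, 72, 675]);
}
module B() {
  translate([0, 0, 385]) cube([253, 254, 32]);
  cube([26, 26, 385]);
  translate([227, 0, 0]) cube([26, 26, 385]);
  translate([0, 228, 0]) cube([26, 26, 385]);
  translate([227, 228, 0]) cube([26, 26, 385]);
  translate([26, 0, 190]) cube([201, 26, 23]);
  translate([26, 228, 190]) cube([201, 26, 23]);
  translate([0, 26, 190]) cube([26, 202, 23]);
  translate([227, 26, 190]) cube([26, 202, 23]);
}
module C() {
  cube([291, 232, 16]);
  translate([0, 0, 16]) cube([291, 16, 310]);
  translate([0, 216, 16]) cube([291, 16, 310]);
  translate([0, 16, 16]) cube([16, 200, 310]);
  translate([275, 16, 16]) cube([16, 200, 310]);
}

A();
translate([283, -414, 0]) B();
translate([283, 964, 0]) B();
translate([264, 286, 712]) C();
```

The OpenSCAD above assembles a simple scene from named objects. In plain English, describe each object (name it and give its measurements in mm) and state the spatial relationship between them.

A is a table with a 819×804 mm rectangular top, 37 mm thick, top surface at z = 712 mm, supported by four 72×72 mm square legs, each inset 34 mm from the nearest pair of top edges, running from the floor.

B is a four-legged stool. The seat is 253×254 mm, 32 mm thick, top at z = 417 mm. It stands on four square legs, each 26×26 mm in cross-section, from z = 0 to the seat underside, each flush with a corner of the seat. Four stretchers, 26 mm wide and 23 mm tall, connect adjacent legs with their undersides at z = 190 mm, each running between the inner faces of the legs it joins and aligned with the legs' outer faces on the other axis.

C is an open storage box with external size 291×232×326 mm and wall thickness 16 mm (the base is also 16 mm thick). The base covers the whole footprint; the four walls stand on the base, with the y-facing walls full-width and the x-facing walls fitting between their inner faces.

Two stools sit around the table at the −y, +y sides. The open box is on top of the table, centred.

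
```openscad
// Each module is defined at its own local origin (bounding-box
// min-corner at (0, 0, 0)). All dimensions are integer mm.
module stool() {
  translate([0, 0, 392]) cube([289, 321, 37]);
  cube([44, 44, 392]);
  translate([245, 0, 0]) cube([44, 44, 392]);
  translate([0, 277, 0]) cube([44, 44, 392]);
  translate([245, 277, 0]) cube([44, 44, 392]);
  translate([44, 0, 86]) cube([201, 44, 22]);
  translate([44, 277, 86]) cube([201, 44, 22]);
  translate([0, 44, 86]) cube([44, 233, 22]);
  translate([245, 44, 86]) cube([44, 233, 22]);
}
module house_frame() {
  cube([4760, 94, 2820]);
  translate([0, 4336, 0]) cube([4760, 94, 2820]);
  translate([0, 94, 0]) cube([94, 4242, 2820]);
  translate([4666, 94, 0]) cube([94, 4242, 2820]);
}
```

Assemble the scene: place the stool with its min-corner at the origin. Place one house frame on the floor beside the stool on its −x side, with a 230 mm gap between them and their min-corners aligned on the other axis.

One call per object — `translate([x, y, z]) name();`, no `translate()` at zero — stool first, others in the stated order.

stool();
translate([-4990, 0, 0]) house_frame();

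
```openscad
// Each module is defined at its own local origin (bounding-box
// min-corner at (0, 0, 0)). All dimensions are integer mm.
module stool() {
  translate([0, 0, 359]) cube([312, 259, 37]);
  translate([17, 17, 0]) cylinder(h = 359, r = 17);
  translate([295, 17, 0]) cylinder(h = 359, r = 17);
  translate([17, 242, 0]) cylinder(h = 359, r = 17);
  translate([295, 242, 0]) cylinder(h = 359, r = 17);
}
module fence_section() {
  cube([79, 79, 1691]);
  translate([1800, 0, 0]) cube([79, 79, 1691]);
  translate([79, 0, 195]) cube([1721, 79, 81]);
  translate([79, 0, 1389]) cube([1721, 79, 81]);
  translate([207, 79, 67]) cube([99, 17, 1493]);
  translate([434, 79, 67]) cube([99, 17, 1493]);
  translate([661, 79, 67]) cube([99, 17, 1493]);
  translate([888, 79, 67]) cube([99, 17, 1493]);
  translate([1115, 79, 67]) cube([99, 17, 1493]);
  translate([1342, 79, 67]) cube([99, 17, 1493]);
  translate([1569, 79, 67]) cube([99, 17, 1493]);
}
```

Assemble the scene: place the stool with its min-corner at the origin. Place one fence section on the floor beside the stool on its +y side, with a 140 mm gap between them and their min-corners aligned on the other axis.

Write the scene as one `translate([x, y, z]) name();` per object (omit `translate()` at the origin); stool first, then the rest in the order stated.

stool();
translate([0, 399, 0]) fence_section();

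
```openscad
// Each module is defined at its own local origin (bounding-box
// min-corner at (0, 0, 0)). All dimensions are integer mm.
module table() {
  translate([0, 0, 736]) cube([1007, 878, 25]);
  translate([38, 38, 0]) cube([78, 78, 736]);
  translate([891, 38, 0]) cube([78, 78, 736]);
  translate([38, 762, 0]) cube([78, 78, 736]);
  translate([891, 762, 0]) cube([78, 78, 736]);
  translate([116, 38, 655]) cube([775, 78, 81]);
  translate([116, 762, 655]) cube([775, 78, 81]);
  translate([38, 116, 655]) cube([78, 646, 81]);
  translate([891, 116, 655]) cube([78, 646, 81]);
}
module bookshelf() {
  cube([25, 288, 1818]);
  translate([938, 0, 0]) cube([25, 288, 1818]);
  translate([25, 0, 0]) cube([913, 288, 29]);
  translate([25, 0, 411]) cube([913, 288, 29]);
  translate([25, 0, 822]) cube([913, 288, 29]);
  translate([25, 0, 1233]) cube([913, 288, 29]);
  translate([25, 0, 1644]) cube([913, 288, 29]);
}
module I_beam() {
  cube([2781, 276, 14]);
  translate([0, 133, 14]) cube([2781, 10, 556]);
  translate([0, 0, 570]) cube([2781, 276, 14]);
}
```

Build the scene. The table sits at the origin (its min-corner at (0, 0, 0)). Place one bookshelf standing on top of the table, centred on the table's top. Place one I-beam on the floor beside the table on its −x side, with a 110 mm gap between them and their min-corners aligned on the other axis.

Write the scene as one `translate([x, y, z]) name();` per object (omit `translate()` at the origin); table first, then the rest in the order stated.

table();
translate([22, 295, 761]) bookshelf();
translate([-2891, 0, 0]) I_beam();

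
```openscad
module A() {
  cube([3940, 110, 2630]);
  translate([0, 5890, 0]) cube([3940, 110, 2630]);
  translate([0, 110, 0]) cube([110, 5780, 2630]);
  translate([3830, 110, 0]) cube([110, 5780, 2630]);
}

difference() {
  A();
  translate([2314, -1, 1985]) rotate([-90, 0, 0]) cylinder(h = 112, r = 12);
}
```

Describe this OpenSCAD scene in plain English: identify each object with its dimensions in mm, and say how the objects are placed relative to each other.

A is the wall frame of a small rectangular building: four walls, each 2630 mm tall and 110 mm thick, enclosing a footprint 3940 mm (x) by 6000 mm (y) outside-to-outside, with no floor or roof. The front and back walls (the −y and +y sides) span the full width; the two side walls fit between them.

The house frame has a circular hole of radius 12 mm through its front wall, centred at (x = 2314, z = 1985).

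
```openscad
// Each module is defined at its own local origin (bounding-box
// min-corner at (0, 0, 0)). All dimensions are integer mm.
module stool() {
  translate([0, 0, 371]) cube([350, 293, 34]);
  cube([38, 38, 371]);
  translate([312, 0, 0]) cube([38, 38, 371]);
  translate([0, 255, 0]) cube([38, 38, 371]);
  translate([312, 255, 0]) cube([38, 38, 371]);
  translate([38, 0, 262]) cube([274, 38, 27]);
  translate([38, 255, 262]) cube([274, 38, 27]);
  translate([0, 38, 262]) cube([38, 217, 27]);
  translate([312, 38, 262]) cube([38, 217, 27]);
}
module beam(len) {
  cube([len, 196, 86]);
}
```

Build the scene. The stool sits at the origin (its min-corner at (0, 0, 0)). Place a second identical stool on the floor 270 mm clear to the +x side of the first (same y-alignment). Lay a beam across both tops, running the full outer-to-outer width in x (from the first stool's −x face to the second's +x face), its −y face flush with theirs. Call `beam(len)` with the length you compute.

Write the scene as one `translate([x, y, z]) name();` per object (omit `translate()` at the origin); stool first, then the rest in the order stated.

stool();
translate([620, 0, 0]) stool();
translate([0, 0, 405]) beam(970);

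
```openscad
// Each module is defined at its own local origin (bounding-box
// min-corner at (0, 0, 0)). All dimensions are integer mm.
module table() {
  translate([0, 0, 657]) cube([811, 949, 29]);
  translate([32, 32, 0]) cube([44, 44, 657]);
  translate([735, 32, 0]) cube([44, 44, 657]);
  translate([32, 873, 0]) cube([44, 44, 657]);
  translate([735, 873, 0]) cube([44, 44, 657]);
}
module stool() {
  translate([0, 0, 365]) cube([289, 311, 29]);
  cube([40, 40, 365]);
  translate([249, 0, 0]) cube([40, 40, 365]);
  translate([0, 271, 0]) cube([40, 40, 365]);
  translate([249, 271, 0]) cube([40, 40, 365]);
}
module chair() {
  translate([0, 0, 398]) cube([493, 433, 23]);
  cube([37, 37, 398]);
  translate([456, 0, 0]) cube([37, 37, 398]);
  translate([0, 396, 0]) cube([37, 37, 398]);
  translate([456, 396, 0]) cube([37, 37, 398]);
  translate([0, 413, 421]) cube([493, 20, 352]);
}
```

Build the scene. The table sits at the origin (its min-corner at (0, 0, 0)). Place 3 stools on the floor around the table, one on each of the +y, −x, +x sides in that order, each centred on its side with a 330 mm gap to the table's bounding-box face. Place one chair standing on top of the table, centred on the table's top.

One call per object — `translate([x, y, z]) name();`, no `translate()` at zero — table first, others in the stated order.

table();
translate([261, 1279, 0]) stool();
translate([-619, 319, 0]) stool();
translate([1141, 319, 0]) stool();
translate([159, 258, 686]) chair();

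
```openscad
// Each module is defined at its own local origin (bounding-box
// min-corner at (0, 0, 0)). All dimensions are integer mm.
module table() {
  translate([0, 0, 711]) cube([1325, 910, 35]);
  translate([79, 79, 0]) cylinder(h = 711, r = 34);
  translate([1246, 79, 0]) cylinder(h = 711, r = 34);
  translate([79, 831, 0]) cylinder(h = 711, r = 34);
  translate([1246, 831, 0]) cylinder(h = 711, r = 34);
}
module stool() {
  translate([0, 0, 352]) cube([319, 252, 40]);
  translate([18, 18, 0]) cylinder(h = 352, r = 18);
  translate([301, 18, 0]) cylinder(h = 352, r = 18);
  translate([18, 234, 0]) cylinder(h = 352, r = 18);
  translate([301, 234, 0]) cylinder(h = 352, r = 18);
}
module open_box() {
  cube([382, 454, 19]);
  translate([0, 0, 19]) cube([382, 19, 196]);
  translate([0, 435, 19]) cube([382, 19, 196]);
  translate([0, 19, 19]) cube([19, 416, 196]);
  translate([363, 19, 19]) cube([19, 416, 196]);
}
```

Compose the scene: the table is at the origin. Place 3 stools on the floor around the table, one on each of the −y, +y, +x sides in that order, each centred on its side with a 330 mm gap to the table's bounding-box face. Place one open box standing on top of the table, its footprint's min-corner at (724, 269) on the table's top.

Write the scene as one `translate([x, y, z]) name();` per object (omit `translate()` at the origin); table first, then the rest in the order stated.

table();
translate([503, -582, 0]) stool();
translate([503, 1240, 0]) stool();
translate([1655, 329, 0]) stool();
translate([724, 269, 746]) open_box();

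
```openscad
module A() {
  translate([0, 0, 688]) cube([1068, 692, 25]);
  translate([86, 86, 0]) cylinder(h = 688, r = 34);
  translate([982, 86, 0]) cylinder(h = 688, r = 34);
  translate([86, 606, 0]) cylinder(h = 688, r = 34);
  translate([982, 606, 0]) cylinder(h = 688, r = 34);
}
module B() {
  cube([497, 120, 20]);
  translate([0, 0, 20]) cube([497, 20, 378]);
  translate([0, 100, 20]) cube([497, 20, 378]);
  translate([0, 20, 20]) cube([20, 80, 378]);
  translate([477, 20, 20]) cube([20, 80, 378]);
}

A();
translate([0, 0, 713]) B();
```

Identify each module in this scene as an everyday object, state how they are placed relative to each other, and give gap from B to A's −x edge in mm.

The open box's min-x is at 0; the table's min-x is 0; gap = 0 mm.

A is a table. B is an open box. The open box is on top of the table. The gap from the open box to the table's −x edge is 0 mm.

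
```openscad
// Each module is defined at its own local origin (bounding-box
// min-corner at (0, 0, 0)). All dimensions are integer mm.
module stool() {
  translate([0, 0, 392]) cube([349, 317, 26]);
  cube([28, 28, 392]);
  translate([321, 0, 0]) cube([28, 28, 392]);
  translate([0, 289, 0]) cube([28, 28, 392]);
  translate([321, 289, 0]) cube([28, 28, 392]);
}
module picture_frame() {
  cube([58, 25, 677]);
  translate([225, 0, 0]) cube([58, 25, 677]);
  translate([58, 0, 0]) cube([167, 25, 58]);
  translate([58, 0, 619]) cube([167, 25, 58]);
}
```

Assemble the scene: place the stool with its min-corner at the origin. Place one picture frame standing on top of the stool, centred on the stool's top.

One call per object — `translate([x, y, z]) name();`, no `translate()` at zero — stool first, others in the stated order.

stool();
translate([33, 146, 418]) picture_frame();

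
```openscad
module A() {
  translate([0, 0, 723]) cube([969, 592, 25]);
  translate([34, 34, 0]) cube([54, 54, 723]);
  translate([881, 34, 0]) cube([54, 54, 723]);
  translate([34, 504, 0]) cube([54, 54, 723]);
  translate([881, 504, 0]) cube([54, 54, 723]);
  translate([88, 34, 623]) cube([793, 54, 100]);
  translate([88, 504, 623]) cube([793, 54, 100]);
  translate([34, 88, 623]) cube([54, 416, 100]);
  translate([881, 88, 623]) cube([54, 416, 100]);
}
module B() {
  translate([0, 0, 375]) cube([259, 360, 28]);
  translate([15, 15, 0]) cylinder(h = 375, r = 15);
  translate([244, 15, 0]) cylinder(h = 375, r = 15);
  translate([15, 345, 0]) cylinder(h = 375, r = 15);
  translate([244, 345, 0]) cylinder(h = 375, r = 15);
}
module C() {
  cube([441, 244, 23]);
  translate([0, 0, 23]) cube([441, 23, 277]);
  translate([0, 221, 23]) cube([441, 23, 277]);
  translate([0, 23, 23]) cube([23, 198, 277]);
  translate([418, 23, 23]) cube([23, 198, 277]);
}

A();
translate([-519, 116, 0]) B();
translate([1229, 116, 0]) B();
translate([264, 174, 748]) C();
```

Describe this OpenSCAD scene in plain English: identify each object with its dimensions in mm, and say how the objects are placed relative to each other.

A is a rectangular dining table. The top is 969×592×25 mm with its upper surface at z = 748 mm. It stands on four 54×54 mm square legs, each inset 34 mm from the nearest pair of top edges, running from the floor to the underside of the top. Four apron rails, 54 mm thick and 100 mm tall, run between adjacent legs with their top edges flush with the underside of the top and their outer faces flush with the legs' outer faces.

B is a four-legged stool. The seat is 259×360 mm, 28 mm thick, top at z = 403 mm. It stands on four round legs, each 30 mm in diameter, from z = 0 to the seat underside, each leg's axis is inset half a diameter from the nearest pair of seat edges (so the leg's bounding box is flush with the corner).

C is an open-topped rectangular box: outside dimensions 441×244×300 mm, with a uniform wall and base thickness of 23 mm. The base is a full 441×244 slab on the floor; four walls sit on top of the base. The front and back walls (the −y and +y sides) span the full width; the two side walls fit between them.

Two stools sit around the table at the −x, +x sides. The open box is on top of the table, centred.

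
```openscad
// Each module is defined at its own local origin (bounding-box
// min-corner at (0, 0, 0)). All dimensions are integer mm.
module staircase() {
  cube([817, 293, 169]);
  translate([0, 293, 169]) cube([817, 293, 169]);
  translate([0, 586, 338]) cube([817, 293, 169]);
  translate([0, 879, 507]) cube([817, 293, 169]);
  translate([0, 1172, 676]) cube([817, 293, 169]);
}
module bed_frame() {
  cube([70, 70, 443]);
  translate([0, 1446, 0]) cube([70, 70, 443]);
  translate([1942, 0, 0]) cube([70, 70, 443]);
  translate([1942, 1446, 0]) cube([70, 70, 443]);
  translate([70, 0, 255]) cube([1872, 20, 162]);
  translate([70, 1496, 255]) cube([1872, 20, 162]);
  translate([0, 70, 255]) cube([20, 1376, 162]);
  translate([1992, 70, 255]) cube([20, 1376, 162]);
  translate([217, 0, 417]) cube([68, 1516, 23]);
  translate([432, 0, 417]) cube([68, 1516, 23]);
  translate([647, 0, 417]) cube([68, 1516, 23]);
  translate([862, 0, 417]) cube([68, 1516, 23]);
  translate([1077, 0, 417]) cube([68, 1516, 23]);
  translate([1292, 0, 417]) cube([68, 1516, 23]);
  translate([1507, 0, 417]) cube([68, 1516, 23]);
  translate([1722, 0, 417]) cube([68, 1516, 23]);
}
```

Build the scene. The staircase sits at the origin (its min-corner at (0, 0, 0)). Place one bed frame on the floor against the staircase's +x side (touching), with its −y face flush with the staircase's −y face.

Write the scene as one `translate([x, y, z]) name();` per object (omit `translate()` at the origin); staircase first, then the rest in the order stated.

staircase();
translate([817, 0, 0]) bed_frame();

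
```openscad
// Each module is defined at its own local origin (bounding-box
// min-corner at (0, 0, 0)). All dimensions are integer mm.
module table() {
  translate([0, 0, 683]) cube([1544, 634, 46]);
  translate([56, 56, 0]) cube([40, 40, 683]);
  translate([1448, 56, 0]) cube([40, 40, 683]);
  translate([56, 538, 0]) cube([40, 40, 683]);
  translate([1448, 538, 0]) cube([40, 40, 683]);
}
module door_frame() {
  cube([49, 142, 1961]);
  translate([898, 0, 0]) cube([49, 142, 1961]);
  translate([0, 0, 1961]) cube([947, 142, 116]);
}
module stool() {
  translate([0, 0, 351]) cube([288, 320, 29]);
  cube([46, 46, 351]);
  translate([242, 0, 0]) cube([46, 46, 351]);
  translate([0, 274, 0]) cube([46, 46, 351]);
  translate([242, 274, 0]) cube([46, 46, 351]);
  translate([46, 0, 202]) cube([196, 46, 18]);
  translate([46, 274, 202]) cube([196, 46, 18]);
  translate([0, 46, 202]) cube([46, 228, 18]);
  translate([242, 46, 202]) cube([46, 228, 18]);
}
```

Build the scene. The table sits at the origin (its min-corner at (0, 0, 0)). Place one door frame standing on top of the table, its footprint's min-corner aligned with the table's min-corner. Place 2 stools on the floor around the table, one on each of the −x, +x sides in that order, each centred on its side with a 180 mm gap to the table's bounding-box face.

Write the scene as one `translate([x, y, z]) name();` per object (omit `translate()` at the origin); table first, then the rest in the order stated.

table();
translate([0, 0, 729]) door_frame();
translate([-468, 157, 0]) stool();
translate([1724, 157, 0]) stool();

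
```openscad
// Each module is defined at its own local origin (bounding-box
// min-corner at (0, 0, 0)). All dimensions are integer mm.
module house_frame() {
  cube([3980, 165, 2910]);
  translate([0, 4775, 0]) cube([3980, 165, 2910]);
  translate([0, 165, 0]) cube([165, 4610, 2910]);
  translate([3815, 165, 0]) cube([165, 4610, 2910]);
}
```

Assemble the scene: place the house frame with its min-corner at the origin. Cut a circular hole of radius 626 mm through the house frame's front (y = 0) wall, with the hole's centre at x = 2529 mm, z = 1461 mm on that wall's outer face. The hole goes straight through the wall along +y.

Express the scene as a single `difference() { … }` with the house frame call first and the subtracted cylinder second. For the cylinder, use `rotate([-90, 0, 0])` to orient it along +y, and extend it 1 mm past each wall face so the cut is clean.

difference() {
  house_frame();
  translate([2529, -1, 1461]) rotate([-90, 0, 0]) cylinder(h = 167, r = 626);
}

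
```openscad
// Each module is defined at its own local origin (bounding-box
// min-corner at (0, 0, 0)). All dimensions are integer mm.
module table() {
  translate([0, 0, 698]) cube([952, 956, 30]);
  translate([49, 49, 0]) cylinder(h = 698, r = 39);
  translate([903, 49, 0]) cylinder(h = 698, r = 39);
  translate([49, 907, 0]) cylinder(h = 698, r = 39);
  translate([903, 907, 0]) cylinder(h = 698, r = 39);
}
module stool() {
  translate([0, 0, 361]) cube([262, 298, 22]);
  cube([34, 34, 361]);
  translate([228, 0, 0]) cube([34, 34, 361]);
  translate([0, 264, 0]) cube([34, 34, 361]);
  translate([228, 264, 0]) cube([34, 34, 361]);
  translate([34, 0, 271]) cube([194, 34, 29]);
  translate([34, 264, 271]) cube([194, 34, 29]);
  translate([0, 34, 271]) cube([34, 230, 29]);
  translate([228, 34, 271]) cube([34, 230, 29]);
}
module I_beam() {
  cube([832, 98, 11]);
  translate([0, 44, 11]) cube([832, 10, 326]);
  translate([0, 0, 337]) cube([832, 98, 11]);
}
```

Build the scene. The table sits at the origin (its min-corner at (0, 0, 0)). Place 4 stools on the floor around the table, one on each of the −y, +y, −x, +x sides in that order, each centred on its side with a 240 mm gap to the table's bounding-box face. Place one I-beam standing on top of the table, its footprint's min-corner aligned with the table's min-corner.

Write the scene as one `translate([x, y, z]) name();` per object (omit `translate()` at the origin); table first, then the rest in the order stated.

table();
translate([345, -538, 0]) stool();
translate([345, 1196, 0]) stool();
translate([-502, 329, 0]) stool();
translate([1192, 329, 0]) stool();
translate([0, 0, 728]) I_beam();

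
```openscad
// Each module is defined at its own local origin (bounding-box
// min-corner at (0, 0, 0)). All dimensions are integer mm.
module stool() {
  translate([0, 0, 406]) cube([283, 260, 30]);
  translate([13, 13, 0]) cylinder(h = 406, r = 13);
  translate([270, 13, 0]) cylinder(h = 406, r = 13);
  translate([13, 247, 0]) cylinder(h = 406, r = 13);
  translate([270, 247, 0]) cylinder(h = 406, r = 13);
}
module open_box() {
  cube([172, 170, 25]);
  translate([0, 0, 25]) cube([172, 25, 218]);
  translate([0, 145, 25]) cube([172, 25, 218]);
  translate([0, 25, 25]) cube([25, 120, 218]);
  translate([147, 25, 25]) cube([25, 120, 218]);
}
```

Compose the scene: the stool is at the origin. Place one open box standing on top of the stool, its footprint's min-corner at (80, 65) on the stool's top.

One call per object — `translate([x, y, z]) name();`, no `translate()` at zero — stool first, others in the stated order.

stool();
translate([80, 65, 436]) open_box();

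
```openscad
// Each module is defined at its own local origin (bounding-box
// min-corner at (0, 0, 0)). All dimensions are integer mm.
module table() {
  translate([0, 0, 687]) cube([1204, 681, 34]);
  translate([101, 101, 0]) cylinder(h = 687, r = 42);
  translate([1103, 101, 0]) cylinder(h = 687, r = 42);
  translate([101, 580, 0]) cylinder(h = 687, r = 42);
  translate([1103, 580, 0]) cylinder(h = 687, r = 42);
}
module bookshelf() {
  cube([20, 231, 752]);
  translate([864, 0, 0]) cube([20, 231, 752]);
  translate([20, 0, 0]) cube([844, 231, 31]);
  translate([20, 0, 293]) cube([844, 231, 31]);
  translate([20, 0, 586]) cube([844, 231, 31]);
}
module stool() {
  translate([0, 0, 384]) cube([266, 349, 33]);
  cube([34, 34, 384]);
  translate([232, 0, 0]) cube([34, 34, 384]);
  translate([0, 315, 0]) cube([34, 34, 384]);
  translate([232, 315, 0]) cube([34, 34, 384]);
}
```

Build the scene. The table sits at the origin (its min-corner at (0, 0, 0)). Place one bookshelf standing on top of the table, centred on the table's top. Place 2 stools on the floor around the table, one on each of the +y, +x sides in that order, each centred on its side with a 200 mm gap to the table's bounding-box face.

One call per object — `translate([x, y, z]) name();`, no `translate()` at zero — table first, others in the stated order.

table();
translate([160, 225, 721]) bookshelf();
translate([469, 881, 0]) stool();
translate([1404, 166, 0]) stool();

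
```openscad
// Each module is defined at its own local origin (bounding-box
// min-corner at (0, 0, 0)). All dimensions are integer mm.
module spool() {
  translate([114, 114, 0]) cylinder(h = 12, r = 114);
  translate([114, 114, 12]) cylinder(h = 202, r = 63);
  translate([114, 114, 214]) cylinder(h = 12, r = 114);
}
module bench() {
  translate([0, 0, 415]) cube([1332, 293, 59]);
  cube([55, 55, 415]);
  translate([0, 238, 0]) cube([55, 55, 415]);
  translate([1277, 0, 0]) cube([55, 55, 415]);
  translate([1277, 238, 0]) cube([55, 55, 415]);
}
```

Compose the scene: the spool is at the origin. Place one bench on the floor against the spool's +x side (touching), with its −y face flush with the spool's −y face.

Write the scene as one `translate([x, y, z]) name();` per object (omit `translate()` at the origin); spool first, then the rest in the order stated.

spool();
translate([228, 0, 0]) bench();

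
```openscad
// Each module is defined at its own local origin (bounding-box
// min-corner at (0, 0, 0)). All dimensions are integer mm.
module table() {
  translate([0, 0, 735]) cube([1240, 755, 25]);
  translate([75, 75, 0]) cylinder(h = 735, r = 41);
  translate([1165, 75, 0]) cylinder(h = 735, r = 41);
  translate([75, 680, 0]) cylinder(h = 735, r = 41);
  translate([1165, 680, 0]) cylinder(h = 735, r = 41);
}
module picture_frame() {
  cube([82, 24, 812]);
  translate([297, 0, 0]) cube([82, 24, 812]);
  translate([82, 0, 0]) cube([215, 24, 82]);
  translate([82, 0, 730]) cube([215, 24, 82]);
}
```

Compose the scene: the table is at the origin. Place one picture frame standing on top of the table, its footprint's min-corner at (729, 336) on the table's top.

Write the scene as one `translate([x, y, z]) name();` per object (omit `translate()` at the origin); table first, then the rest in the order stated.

table();
translate([729, 336, 760]) picture_frame();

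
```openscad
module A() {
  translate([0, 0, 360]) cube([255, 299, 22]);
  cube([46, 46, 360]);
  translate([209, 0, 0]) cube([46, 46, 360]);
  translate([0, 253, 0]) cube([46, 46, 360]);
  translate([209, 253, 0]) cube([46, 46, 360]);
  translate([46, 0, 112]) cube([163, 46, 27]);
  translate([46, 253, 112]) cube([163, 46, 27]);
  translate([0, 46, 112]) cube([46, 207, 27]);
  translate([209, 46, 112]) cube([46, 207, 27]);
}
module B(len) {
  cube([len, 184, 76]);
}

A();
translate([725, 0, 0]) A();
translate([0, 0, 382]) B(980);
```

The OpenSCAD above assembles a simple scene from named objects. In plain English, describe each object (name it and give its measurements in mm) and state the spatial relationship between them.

A is a four-legged stool. The seat is a 255×299×22 mm slab whose top surface is at z = 382 mm; four square legs, each 46×46 mm in cross-section, run from the floor (z = 0) to the underside of the seat, each flush with a corner of the seat. Four stretchers, 46 mm wide and 27 mm tall, connect adjacent legs with their undersides at z = 112 mm, each running between the inner faces of the legs it joins and aligned with the legs' outer faces on the other axis.

B is a rectangular beam 980 mm long (x), 184 mm deep (y), 76 mm thick (z).

The beam spans the tops of two stools placed 470 mm apart, resting at z = 382 mm.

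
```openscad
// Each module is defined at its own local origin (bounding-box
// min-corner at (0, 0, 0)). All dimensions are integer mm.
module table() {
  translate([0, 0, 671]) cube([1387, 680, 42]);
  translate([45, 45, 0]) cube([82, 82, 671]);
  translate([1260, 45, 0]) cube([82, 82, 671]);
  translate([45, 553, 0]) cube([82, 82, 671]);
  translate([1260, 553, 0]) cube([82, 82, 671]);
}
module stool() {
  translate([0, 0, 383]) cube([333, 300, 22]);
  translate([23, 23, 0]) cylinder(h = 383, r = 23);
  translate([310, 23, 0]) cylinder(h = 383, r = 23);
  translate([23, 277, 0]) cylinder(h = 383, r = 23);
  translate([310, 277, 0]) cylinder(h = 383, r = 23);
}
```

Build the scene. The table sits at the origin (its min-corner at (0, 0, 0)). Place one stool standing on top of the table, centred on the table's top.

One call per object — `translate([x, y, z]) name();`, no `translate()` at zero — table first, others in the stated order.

table();
translate([527, 190, 713]) stool();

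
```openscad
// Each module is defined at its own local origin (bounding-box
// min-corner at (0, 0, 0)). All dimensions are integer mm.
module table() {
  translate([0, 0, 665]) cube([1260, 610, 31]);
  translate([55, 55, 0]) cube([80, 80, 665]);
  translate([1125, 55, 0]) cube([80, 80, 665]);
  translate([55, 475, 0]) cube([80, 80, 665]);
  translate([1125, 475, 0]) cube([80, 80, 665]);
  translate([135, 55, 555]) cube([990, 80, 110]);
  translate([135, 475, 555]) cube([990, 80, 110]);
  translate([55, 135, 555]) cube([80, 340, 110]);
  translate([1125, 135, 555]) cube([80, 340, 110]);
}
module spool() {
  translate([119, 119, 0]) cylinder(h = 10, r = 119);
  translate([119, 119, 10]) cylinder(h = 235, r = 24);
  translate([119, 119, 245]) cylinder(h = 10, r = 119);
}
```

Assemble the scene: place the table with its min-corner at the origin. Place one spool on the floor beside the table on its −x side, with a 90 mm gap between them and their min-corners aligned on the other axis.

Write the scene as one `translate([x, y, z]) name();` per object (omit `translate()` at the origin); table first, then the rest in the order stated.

table();
translate([-328, 0, 0]) spool();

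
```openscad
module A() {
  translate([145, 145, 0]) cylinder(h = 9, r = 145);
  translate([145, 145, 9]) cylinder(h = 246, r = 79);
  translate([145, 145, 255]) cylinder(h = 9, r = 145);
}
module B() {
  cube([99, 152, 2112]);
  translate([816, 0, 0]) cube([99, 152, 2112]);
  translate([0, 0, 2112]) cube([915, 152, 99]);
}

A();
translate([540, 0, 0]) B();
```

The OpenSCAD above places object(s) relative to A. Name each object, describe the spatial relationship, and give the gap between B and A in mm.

A is a spool. B is a door frame. The door frame is on the floor beside the spool on its +x side. The gap between the door frame and the spool is 250 mm.

The door frame's nearest face is 250 mm from the spool's +x face.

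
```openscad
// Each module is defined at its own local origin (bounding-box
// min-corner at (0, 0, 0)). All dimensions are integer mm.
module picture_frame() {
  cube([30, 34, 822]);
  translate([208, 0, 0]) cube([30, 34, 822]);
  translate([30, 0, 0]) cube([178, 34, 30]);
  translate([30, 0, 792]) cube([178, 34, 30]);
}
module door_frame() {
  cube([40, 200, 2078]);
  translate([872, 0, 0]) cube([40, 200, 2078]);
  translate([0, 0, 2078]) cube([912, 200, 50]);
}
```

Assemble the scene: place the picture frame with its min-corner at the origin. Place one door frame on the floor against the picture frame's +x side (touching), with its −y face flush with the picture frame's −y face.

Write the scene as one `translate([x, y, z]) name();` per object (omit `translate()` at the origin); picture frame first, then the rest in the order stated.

picture_frame();
translate([238, 0, 0]) door_frame();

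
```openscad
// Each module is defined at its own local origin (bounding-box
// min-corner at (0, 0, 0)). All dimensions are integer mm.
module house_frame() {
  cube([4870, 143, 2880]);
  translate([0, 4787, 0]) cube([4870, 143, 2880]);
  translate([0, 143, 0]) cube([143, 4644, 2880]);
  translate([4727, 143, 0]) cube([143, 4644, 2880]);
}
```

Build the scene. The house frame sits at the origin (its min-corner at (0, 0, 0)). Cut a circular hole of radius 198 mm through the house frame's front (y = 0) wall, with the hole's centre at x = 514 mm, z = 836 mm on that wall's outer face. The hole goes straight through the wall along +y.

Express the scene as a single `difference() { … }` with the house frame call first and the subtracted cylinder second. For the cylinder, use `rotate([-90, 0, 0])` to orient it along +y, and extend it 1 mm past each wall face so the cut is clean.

difference() {
  house_frame();
  translate([514, -1, 836]) rotate([-90, 0, 0]) cylinder(h = 145, r = 198);
}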